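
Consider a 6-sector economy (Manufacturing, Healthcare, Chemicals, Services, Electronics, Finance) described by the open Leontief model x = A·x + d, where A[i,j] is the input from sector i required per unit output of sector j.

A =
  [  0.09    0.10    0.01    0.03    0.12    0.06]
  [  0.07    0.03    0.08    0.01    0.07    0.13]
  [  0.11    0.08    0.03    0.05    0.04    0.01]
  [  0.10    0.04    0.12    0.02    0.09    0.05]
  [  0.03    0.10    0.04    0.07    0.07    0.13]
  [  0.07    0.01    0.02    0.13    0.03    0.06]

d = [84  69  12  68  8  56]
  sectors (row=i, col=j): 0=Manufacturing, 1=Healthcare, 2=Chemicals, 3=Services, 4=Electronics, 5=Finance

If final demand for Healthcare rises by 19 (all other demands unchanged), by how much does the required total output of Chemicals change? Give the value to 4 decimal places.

Form M = I − A:
  [  0.91   -0.10   -0.01   -0.03   -0.12   -0.06]
  [ -0.07    0.97   -0.08   -0.01   -0.07   -0.13]
  [ -0.11   -0.08    0.97   -0.05   -0.04   -0.01]
  [ -0.10   -0.04   -0.12    0.98   -0.09   -0.05]
  [ -0.03   -0.10   -0.04   -0.07    0.93   -0.13]
  [ -0.07   -0.01   -0.02   -0.13   -0.03    0.94]
Leontief inverse L = M⁻¹:
  [  1.1369    0.1420    0.0411    0.0663    0.1694    0.1196]
  [  0.1172    1.0668    0.1036    0.0507    0.1104    0.1741]
  [  0.1510    0.1146    1.0554    0.0724    0.0822    0.0519]
  [  0.1527    0.0867    0.1471    1.0564    0.1380    0.0986]
  [  0.0830    0.1364    0.0758    0.1121    1.1163    0.1853]
  [  0.1129    0.0407    0.0494    0.1567    0.0702    1.0952]
Total output x = L · d:
  x_0 = 1.1369·84 + 0.1420·69 + 0.0411·12 + 0.0663·68 + 0.1694·8 + 0.1196·56 = 118.3523
  x_1 = 0.1172·84 + 1.0668·69 + 0.1036·12 + 0.0507·68 + 0.1104·8 + 0.1741·56 = 98.7811
  x_2 = 0.1510·84 + 0.1146·69 + 1.0554·12 + 0.0724·68 + 0.0822·8 + 0.0519·56 = 41.7489
  x_3 = 0.1527·84 + 0.0867·69 + 0.1471·12 + 1.0564·68 + 0.1380·8 + 0.0986·56 = 99.0297
  x_4 = 0.0830·84 + 0.1364·69 + 0.0758·12 + 0.1121·68 + 1.1163·8 + 0.1853·56 = 44.2335
  x_5 = 0.1129·84 + 0.0407·69 + 0.0494·12 + 0.1567·68 + 0.0702·8 + 1.0952·56 = 85.4344
Δx_2 = L[2,1] · Δd_1 = 0.1146 · 19 = 2.1775

2.1775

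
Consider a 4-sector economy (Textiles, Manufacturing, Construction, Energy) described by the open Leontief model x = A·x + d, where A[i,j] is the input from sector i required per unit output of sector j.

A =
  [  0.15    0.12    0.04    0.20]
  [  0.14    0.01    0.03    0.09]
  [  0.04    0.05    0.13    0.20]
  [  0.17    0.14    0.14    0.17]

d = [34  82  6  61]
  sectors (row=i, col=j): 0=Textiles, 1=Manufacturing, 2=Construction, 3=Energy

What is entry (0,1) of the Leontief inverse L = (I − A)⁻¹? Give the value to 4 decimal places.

L[0,1] = 0.2143

Form M = I − A:
  [  0.85   -0.12   -0.04   -0.20]
  [ -0.14    0.99   -0.03   -0.09]
  [ -0.04   -0.05    0.87   -0.20]
  [ -0.17   -0.14   -0.14    0.83]
Leontief inverse L = M⁻¹:
  [  1.2906    0.2143    0.1254    0.3644]
  [  0.2165    1.0666    0.0767    0.1863]
  [  0.1466    0.1275    1.2156    0.3421]
  [  0.3256    0.2453    0.2437    1.3686]
Total output x = L · d:
  x_0 = 1.2906·34 + 0.2143·82 + 0.1254·6 + 0.3644·61 = 84.4330
  x_1 = 0.2165·34 + 1.0666·82 + 0.0767·6 + 0.1863·61 = 106.6470
  x_2 = 0.1466·34 + 0.1275·82 + 1.2156·6 + 0.3421·61 = 43.6045
  x_3 = 0.3256·34 + 0.2453·82 + 0.2437·6 + 1.3686·61 = 116.1311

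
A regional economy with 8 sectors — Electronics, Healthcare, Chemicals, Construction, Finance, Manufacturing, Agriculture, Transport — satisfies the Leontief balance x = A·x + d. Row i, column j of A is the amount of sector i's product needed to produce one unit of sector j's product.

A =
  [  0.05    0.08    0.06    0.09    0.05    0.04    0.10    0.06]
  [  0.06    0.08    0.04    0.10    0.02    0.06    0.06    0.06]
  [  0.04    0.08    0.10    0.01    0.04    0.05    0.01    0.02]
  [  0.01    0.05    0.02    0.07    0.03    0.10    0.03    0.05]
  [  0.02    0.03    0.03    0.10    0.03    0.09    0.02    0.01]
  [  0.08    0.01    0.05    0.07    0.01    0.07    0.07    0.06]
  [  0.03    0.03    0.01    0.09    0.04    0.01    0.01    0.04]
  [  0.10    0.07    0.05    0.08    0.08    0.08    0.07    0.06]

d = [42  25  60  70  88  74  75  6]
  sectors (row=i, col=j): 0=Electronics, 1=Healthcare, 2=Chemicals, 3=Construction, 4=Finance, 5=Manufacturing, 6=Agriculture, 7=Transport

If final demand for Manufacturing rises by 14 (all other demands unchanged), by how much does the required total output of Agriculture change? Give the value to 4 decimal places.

Form M = I − A:
  [  0.95   -0.08   -0.06   -0.09   -0.05   -0.04   -0.10   -0.06]
  [ -0.06    0.92   -0.04   -0.10   -0.02   -0.06   -0.06   -0.06]
  [ -0.04   -0.08    0.90   -0.01   -0.04   -0.05   -0.01   -0.02]
  [ -0.01   -0.05   -0.02    0.93   -0.03   -0.10   -0.03   -0.05]
  [ -0.02   -0.03   -0.03   -0.10    0.97   -0.09   -0.02   -0.01]
  [ -0.08   -0.01   -0.05   -0.07   -0.01    0.93   -0.07   -0.06]
  [ -0.03   -0.03   -0.01   -0.09   -0.04   -0.01    0.99   -0.04]
  [ -0.10   -0.07   -0.05   -0.08   -0.08   -0.08   -0.07    0.94]
Leontief inverse L = M⁻¹:
  [  1.0913    0.1280    0.0972    0.1587    0.0829    0.0957    0.1394    0.1013]
  [  0.1002    1.1249    0.0750    0.1637    0.0501    0.1131    0.1001    0.1005]
  [  0.0702    0.1150    1.1319    0.0521    0.0606    0.0872    0.0377    0.0465]
  [  0.0421    0.0797    0.0459    1.1173    0.0508    0.1420    0.0602    0.0803]
  [  0.0454    0.0560    0.0532    0.1408    1.0472    0.1285    0.0456    0.0364]
  [  0.1157    0.0479    0.0822    0.1235    0.0378    1.1140    0.1054    0.0948]
  [  0.0496    0.0541    0.0276    0.1252    0.0567    0.0424    1.0309    0.0610]
  [  0.1483    0.1232    0.0936    0.1588    0.1167    0.1442    0.1190    1.1071]
Total output x = L · d:
  x_0 = 1.0913·42 + 0.1280·25 + 0.0972·60 + 0.1587·70 + 0.0829·88 + 0.0957·74 + 0.1394·75 + 0.1013·6 = 91.4218
  x_1 = 0.1002·42 + 1.1249·25 + 0.0750·60 + 0.1637·70 + 0.0501·88 + 0.1131·74 + 0.1001·75 + 0.1005·6 = 69.1785
  x_2 = 0.0702·42 + 0.1150·25 + 1.1319·60 + 0.0521·70 + 0.0606·88 + 0.0872·74 + 0.0377·75 + 0.0465·6 = 92.2726
  x_3 = 0.0421·42 + 0.0797·25 + 0.0459·60 + 1.1173·70 + 0.0508·88 + 0.1420·74 + 0.0602·75 + 0.0803·6 = 104.7012
  x_4 = 0.0454·42 + 0.0560·25 + 0.0532·60 + 0.1408·70 + 1.0472·88 + 0.1285·74 + 0.0456·75 + 0.0364·6 = 121.6585
  x_5 = 0.1157·42 + 0.0479·25 + 0.0822·60 + 0.1235·70 + 0.0378·88 + 1.1140·74 + 0.1054·75 + 0.0948·6 = 113.8648
  x_6 = 0.0496·42 + 0.0541·25 + 0.0276·60 + 0.1252·70 + 0.0567·88 + 0.0424·74 + 1.0309·75 + 0.0610·6 = 99.6673
  x_7 = 0.1483·42 + 0.1232·25 + 0.0936·60 + 0.1588·70 + 0.1167·88 + 0.1442·74 + 0.1190·75 + 1.1071·6 = 62.5457
Δx_6 = L[6,5] · Δd_5 = 0.0424 · 14 = 0.5935

0.5935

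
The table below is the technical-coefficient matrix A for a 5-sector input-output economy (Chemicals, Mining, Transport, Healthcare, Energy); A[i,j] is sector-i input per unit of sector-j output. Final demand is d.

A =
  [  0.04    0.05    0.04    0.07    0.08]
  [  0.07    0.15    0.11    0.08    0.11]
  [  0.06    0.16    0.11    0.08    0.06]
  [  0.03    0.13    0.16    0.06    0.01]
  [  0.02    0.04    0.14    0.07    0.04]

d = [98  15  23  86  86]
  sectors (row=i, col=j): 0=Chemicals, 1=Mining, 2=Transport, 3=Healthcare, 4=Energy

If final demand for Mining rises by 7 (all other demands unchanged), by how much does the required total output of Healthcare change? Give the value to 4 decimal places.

Form M = I − A:
  [  0.96   -0.05   -0.04   -0.07   -0.08]
  [ -0.07    0.85   -0.11   -0.08   -0.11]
  [ -0.06   -0.16    0.89   -0.08   -0.06]
  [ -0.03   -0.13   -0.16    0.94   -0.01]
  [ -0.02   -0.04   -0.14   -0.07    0.96]
Leontief inverse L = M⁻¹:
  [  1.0605    0.1013    0.0957    0.1037    0.1070]
  [  0.1127    1.2533    0.2125    0.1456    0.1678]
  [  0.1009    0.2594    1.2035    0.1406    0.1148]
  [  0.0671    0.2219    0.2395    1.1124    0.0576]
  [  0.0464    0.1083    0.2038    0.1098    1.0718]
Total output x = L · d:
  x_0 = 1.0605·98 + 0.1013·15 + 0.0957·23 + 0.1037·86 + 0.1070·86 = 125.7730
  x_1 = 0.1127·98 + 1.2533·15 + 0.2125·23 + 0.1456·86 + 0.1678·86 = 61.6897
  x_2 = 0.1009·98 + 0.2594·15 + 1.2035·23 + 0.1406·86 + 0.1148·86 = 63.4246
  x_3 = 0.0671·98 + 0.2219·15 + 0.2395·23 + 1.1124·86 + 0.0576·86 = 116.0273
  x_4 = 0.0464·98 + 0.1083·15 + 0.2038·23 + 0.1098·86 + 1.0718·86 = 112.4838
Δx_3 = L[3,1] · Δd_1 = 0.2219 · 7 = 1.5530

1.5530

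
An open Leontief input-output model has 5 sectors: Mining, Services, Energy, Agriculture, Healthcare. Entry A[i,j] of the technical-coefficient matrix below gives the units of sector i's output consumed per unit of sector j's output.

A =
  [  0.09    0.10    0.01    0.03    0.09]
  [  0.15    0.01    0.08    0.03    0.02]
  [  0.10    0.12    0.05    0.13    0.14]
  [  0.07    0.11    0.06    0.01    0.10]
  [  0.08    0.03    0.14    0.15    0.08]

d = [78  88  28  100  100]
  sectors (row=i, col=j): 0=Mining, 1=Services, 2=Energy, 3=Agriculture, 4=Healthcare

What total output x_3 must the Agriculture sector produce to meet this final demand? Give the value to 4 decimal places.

Form M = I − A:
  [  0.91   -0.10   -0.01   -0.03   -0.09]
  [ -0.15    0.99   -0.08   -0.03   -0.02]
  [ -0.10   -0.12    0.95   -0.13   -0.14]
  [ -0.07   -0.11   -0.06    0.99   -0.10]
  [ -0.08   -0.03   -0.14   -0.15    0.92]
Leontief inverse L = M⁻¹:
  [  1.1420    0.1320    0.0461    0.0641    0.1286]
  [  0.1951    1.0511    0.1039    0.0612    0.0644]
  [  0.1854    0.1811    1.1130    0.1894    0.2120]
  [  0.1293    0.1469    0.1018    1.0539    0.1459]
  [  0.1550    0.0973    0.1934    0.2082    1.1563]
Total output x = L · d:
  x_0 = 1.1420·78 + 0.1320·88 + 0.0461·28 + 0.0641·100 + 0.1286·100 = 121.2492
  x_1 = 0.1951·78 + 1.0511·88 + 0.1039·28 + 0.0612·100 + 0.0644·100 = 123.1812
  x_2 = 0.1854·78 + 0.1811·88 + 1.1130·28 + 0.1894·100 + 0.2120·100 = 101.7040
  x_3 = 0.1293·78 + 0.1469·88 + 0.1018·28 + 1.0539·100 + 0.1459·100 = 145.8493
  x_4 = 0.1550·78 + 0.0973·88 + 0.1934·28 + 0.2082·100 + 1.1563·100 = 162.5123

145.8493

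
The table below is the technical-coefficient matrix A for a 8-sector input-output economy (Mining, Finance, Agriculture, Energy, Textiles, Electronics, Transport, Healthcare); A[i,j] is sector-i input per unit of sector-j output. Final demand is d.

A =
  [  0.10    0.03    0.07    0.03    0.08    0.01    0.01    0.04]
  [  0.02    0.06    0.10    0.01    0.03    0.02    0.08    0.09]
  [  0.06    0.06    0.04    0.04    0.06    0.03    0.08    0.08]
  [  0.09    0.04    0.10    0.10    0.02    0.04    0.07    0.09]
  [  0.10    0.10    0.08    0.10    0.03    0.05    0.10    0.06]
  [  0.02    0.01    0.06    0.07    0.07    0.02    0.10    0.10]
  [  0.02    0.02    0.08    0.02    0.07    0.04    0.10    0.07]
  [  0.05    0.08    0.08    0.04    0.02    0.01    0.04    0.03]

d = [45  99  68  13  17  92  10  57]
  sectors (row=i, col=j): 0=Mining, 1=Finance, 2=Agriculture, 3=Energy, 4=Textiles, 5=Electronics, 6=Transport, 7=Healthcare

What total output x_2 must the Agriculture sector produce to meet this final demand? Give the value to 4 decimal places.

106.2582

Form M = I − A:
  [  0.90   -0.03   -0.07   -0.03   -0.08   -0.01   -0.01   -0.04]
  [ -0.02    0.94   -0.10   -0.01   -0.03   -0.02   -0.08   -0.09]
  [ -0.06   -0.06    0.96   -0.04   -0.06   -0.03   -0.08   -0.08]
  [ -0.09   -0.04   -0.10    0.90   -0.02   -0.04   -0.07   -0.09]
  [ -0.10   -0.10   -0.08   -0.10    0.97   -0.05   -0.10   -0.06]
  [ -0.02   -0.01   -0.06   -0.07   -0.07    0.98   -0.10   -0.10]
  [ -0.02   -0.02   -0.08   -0.02   -0.07   -0.04    0.90   -0.07]
  [ -0.05   -0.08   -0.08   -0.04   -0.02   -0.01   -0.04    0.97]
Leontief inverse L = M⁻¹:
  [  1.1460    0.0675    0.1198    0.0639    0.1130    0.0282    0.0537    0.0831]
  [  0.0573    1.0990    0.1533    0.0402    0.0643    0.0395    0.1328    0.1383]
  [  0.1060    0.1023    1.1021    0.0776    0.0980    0.0520    0.1369    0.1333]
  [  0.1489    0.0887    0.1737    1.1473    0.0672    0.0660    0.1359    0.1559]
  [  0.1633    0.1538    0.1652    0.1512    1.0839    0.0800    0.1773    0.1367]
  [  0.0678    0.0538    0.1225    0.1118    0.1072    1.0441    0.1599    0.1541]
  [  0.0618    0.0601    0.1361    0.0566    0.1071    0.0623    1.1578    0.1212]
  [  0.0853    0.1124    0.1271    0.0669    0.0499    0.0267    0.0837    1.0734]
Total output x = L · d:
  x_0 = 1.1460·45 + 0.0675·99 + 0.1198·68 + 0.0639·13 + 0.1130·17 + 0.0282·92 + 0.0537·10 + 0.0831·57 = 77.0103
  x_1 = 0.0573·45 + 1.0990·99 + 0.1533·68 + 0.0402·13 + 0.0643·17 + 0.0395·92 + 0.1328·10 + 0.1383·57 = 136.2637
  x_2 = 0.1060·45 + 0.1023·99 + 1.1021·68 + 0.0776·13 + 0.0980·17 + 0.0520·92 + 0.1369·10 + 0.1333·57 = 106.2582
  x_3 = 0.1489·45 + 0.0887·99 + 0.1737·68 + 1.1473·13 + 0.0672·17 + 0.0660·92 + 0.1359·10 + 0.1559·57 = 59.6691
  x_4 = 0.1633·45 + 0.1538·99 + 0.1652·68 + 0.1512·13 + 1.0839·17 + 0.0800·92 + 0.1773·10 + 0.1367·57 = 71.1135
  x_5 = 0.0678·45 + 0.0538·99 + 0.1225·68 + 0.1118·13 + 0.1072·17 + 1.0441·92 + 0.1599·10 + 0.1541·57 = 126.4181
  x_6 = 0.0618·45 + 0.0601·99 + 0.1361·68 + 0.0566·13 + 0.1071·17 + 0.0623·92 + 1.1578·10 + 0.1212·57 = 44.7566
  x_7 = 0.0853·45 + 0.1124·99 + 0.1271·68 + 0.0669·13 + 0.0499·17 + 0.0267·92 + 0.0837·10 + 1.0734·57 = 89.8101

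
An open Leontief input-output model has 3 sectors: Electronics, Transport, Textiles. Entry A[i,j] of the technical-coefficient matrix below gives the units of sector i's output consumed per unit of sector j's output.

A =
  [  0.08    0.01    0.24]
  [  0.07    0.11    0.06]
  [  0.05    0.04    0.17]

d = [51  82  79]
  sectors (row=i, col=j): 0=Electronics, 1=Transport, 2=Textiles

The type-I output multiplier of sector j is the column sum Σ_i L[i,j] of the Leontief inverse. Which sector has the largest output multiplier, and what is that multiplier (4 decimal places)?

Textiles (1.6595)

Form M = I − A:
  [  0.92   -0.01   -0.24]
  [ -0.07    0.89   -0.06]
  [ -0.05   -0.04    0.83]
Leontief inverse L = M⁻¹:
  [  1.1065    0.0269    0.3219]
  [  0.0918    1.1295    0.1082]
  [  0.0711    0.0561    1.2294]
Total output x = L · d:
  x_0 = 1.1065·51 + 0.0269·82 + 0.3219·79 = 84.0669
  x_1 = 0.0918·51 + 1.1295·82 + 0.1082·79 = 105.8488
  x_2 = 0.0711·51 + 0.0561·82 + 1.2294·79 = 105.3461
Output multipliers (column sums of L):
  Electronics: 1.2694
  Transport: 1.2124
  Textiles: 1.6595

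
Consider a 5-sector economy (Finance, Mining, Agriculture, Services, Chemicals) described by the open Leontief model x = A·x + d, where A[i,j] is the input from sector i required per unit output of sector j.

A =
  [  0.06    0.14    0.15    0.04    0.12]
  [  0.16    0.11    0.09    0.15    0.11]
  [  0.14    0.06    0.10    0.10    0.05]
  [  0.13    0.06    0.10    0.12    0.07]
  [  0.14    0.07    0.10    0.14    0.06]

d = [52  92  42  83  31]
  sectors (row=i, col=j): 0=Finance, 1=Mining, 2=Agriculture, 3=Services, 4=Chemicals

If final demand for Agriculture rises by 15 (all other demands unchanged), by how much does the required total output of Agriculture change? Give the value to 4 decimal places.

Form M = I − A:
  [  0.94   -0.14   -0.15   -0.04   -0.12]
  [ -0.16    0.89   -0.09   -0.15   -0.11]
  [ -0.14   -0.06    0.90   -0.10   -0.05]
  [ -0.13   -0.06   -0.10    0.88   -0.07]
  [ -0.14   -0.07   -0.10   -0.14    0.94]
Leontief inverse L = M⁻¹:
  [  1.1947    0.2323    0.2625    0.1564    0.2053]
  [  0.3143    1.2248    0.2305    0.2837    0.2168]
  [  0.2490    0.1432    1.2024    0.1925    0.1268]
  [  0.2473    0.1471    0.2083    1.2203    0.1507]
  [  0.2647    0.1629    0.2152    0.2467    1.1465]
Total output x = L · d:
  x_0 = 1.1947·52 + 0.2323·92 + 0.2625·42 + 0.1564·83 + 0.2053·31 = 113.8691
  x_1 = 0.3143·52 + 1.2248·92 + 0.2305·42 + 0.2837·83 + 0.2168·31 = 168.9768
  x_2 = 0.2490·52 + 0.1432·92 + 1.2024·42 + 0.1925·83 + 0.1268·31 = 96.5330
  x_3 = 0.2473·52 + 0.1471·92 + 0.2083·42 + 1.2203·83 + 0.1507·31 = 141.0923
  x_4 = 0.2647·52 + 0.1629·92 + 0.2152·42 + 0.2467·83 + 1.1465·31 = 93.8045
Δx_2 = L[2,2] · Δd_2 = 1.2024 · 15 = 18.0362

18.0362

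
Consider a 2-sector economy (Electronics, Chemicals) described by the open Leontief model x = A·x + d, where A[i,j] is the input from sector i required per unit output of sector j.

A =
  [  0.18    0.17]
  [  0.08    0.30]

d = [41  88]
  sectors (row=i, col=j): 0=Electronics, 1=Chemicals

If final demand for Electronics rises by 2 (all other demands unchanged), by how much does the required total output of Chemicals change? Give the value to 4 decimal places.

Form M = I − A:
  [  0.82   -0.17]
  [ -0.08    0.70]
Leontief inverse L = M⁻¹:
  [  1.2491    0.3034]
  [  0.1428    1.4632]
Total output x = L · d:
  x_0 = 1.2491·41 + 0.3034·88 = 77.9086
  x_1 = 0.1428·41 + 1.4632·88 = 134.6181
Δx_1 = L[1,0] · Δd_0 = 0.1428 · 2 = 0.2855

0.2855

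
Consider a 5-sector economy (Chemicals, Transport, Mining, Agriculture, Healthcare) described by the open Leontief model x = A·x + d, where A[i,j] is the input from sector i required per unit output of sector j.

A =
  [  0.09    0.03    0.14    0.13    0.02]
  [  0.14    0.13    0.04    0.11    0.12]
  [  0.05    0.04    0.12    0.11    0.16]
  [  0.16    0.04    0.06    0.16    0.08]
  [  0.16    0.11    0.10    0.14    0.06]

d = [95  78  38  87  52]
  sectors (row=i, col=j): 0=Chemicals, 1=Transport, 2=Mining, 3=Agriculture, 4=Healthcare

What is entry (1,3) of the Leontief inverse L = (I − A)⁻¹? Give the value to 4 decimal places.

L[1,3] = 0.2519

Form M = I − A:
  [  0.91   -0.03   -0.14   -0.13   -0.02]
  [ -0.14    0.87   -0.04   -0.11   -0.12]
  [ -0.05   -0.04    0.88   -0.11   -0.16]
  [ -0.16   -0.04   -0.06    0.84   -0.08]
  [ -0.16   -0.11   -0.10   -0.14    0.94]
Leontief inverse L = M⁻¹:
  [  1.1797    0.0731    0.2175    0.2359    0.0915]
  [  0.2728    1.2026    0.1385    0.2519    0.2043]
  [  0.1672    0.1032    1.2116    0.2386    0.2433]
  [  0.2774    0.0955    0.1541    1.2918    0.1543]
  [  0.2918    0.1784    0.2051    0.2874    1.1522]
Total output x = L · d:
  x_0 = 1.1797·95 + 0.0731·78 + 0.2175·38 + 0.2359·87 + 0.0915·52 = 151.3129
  x_1 = 0.2728·95 + 1.2026·78 + 0.1385·38 + 0.2519·87 + 0.2043·52 = 157.5270
  x_2 = 0.1672·95 + 0.1032·78 + 1.2116·38 + 0.2386·87 + 0.2433·52 = 103.3752
  x_3 = 0.2774·95 + 0.0955·78 + 0.1541·38 + 1.2918·87 + 0.1543·52 = 160.0731
  x_4 = 0.2918·95 + 0.1784·78 + 0.2051·38 + 0.2874·87 + 1.1522·52 = 134.3466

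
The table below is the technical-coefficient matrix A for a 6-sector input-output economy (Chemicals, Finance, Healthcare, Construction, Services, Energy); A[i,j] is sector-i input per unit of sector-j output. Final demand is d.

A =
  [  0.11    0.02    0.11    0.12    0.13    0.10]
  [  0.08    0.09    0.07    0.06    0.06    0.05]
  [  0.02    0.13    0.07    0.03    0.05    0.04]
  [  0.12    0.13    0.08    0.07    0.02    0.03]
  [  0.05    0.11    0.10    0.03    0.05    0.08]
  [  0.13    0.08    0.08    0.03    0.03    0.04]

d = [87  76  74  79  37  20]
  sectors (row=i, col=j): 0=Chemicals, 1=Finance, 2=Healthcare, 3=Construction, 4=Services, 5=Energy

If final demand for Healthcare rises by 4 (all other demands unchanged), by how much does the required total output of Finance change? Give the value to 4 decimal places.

Form M = I − A:
  [  0.89   -0.02   -0.11   -0.12   -0.13   -0.10]
  [ -0.08    0.91   -0.07   -0.06   -0.06   -0.05]
  [ -0.02   -0.13    0.93   -0.03   -0.05   -0.04]
  [ -0.12   -0.13   -0.08    0.93   -0.02   -0.03]
  [ -0.05   -0.11   -0.10   -0.03    0.95   -0.08]
  [ -0.13   -0.08   -0.08   -0.03   -0.03    0.96]
Leontief inverse L = M⁻¹:
  [  1.1971    0.1178    0.2003    0.1799    0.1907    0.1607]
  [  0.1401    1.1562    0.1316    0.1033    0.1042    0.0922]
  [  0.0653    0.1862    1.1174    0.0615    0.0831    0.0719]
  [  0.1881    0.2012    0.1483    1.1221    0.0723    0.0773]
  [  0.1079    0.1778    0.1599    0.0697    1.0923    0.1204]
  [  0.1885    0.1397    0.1408    0.0753    0.0778    1.0833]
Total output x = L · d:
  x_0 = 1.1971·87 + 0.1178·76 + 0.2003·74 + 0.1799·79 + 0.1907·37 + 0.1607·20 = 152.3964
  x_1 = 0.1401·87 + 1.1562·76 + 0.1316·74 + 0.1033·79 + 0.1042·37 + 0.0922·20 = 123.6643
  x_2 = 0.0653·87 + 0.1862·76 + 1.1174·74 + 0.0615·79 + 0.0831·37 + 0.0719·20 = 111.8922
  x_3 = 0.1881·87 + 0.2012·76 + 0.1483·74 + 1.1221·79 + 0.0723·37 + 0.0773·20 = 135.4995
  x_4 = 0.1079·87 + 0.1778·76 + 0.1599·74 + 0.0697·79 + 1.0923·37 + 0.1204·20 = 83.0647
  x_5 = 0.1885·87 + 0.1397·76 + 0.1408·74 + 0.0753·79 + 0.0778·37 + 1.0833·20 = 67.9302
Δx_1 = L[1,2] · Δd_2 = 0.1316 · 4 = 0.5265

0.5265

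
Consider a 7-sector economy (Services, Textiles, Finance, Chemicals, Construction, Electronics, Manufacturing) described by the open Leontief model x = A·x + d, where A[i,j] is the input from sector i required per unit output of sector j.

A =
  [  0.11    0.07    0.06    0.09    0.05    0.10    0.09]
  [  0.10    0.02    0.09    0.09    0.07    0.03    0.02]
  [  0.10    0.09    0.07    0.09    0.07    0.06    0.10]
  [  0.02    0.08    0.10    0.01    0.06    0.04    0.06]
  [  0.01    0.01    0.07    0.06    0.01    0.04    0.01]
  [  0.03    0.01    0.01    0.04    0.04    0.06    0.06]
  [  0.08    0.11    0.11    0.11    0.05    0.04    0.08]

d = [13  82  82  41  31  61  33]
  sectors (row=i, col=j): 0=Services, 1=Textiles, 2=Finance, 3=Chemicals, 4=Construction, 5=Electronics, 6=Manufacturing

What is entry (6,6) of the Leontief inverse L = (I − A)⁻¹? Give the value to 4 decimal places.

L[6,6] = 1.1459

Form M = I − A:
  [  0.89   -0.07   -0.06   -0.09   -0.05   -0.10   -0.09]
  [ -0.10    0.98   -0.09   -0.09   -0.07   -0.03   -0.02]
  [ -0.10   -0.09    0.93   -0.09   -0.07   -0.06   -0.10]
  [ -0.02   -0.08   -0.10    0.99   -0.06   -0.04   -0.06]
  [ -0.01   -0.01   -0.07   -0.06    0.99   -0.04   -0.01]
  [ -0.03   -0.01   -0.01   -0.04   -0.04    0.94   -0.06]
  [ -0.08   -0.11   -0.11   -0.11   -0.05   -0.04    0.92]
Leontief inverse L = M⁻¹:
  [  1.1770    0.1293    0.1333    0.1605    0.1018    0.1556    0.1542]
  [  0.1490    1.0654    0.1449    0.1407    0.1080    0.0726    0.0686]
  [  0.1699    0.1519    1.1485    0.1641    0.1234    0.1155    0.1643]
  [  0.0665    0.1180    0.1495    1.0603    0.0946    0.0738    0.1003]
  [  0.0332    0.0331    0.0967    0.0836    1.0302    0.0596    0.0350]
  [  0.0549    0.0346    0.0407    0.0688    0.0604    1.0825    0.0863]
  [  0.1526    0.1742    0.1911    0.1847    0.1064    0.0951    1.1459]
Total output x = L · d:
  x_0 = 1.1770·13 + 0.1293·82 + 0.1333·82 + 0.1605·41 + 0.1018·31 + 0.1556·61 + 0.1542·33 = 61.1445
  x_1 = 0.1490·13 + 1.0654·82 + 0.1449·82 + 0.1407·41 + 0.1080·31 + 0.0726·61 + 0.0686·33 = 116.9816
  x_2 = 0.1699·13 + 0.1519·82 + 1.1485·82 + 0.1641·41 + 0.1234·31 + 0.1155·61 + 0.1643·33 = 131.8615
  x_3 = 0.0665·13 + 0.1180·82 + 0.1495·82 + 1.0603·41 + 0.0946·31 + 0.0738·61 + 0.1003·33 = 77.0159
  x_4 = 0.0332·13 + 0.0331·82 + 0.0967·82 + 0.0836·41 + 1.0302·31 + 0.0596·61 + 0.0350·33 = 51.2278
  x_5 = 0.0549·13 + 0.0346·82 + 0.0407·82 + 0.0688·41 + 0.0604·31 + 1.0825·61 + 0.0863·33 = 80.4663
  x_6 = 0.1526·13 + 0.1742·82 + 0.1911·82 + 0.1847·41 + 0.1064·31 + 0.0951·61 + 1.1459·33 = 86.4305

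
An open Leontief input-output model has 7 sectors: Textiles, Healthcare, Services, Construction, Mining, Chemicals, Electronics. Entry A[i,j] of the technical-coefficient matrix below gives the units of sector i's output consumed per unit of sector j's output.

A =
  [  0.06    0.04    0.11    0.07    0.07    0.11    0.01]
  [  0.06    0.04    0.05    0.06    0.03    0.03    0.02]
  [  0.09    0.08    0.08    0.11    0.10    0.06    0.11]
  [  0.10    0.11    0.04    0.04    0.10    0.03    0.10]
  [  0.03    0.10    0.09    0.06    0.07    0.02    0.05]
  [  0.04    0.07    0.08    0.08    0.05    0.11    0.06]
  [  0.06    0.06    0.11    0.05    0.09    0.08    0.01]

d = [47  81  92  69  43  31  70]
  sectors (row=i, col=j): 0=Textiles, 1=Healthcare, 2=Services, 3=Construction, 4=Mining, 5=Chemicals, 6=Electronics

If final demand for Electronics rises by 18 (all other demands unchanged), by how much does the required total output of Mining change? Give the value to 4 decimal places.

Form M = I − A:
  [  0.94   -0.04   -0.11   -0.07   -0.07   -0.11   -0.01]
  [ -0.06    0.96   -0.05   -0.06   -0.03   -0.03   -0.02]
  [ -0.09   -0.08    0.92   -0.11   -0.10   -0.06   -0.11]
  [ -0.10   -0.11   -0.04    0.96   -0.10   -0.03   -0.10]
  [ -0.03   -0.10   -0.09   -0.06    0.93   -0.02   -0.05]
  [ -0.04   -0.07   -0.08   -0.08   -0.05    0.89   -0.06]
  [ -0.06   -0.06   -0.11   -0.05   -0.09   -0.08    0.99]
Leontief inverse L = M⁻¹:
  [  1.1180    0.1076    0.1810    0.1348    0.1368    0.1674    0.0643]
  [  0.0964    1.0798    0.0930    0.0976    0.0709    0.0640    0.0504]
  [  0.1657    0.1663    1.1744    0.1887    0.1881    0.1313    0.1720]
  [  0.1580    0.1755    0.1175    1.1028    0.1673    0.0872    0.1433]
  [  0.0810    0.1567    0.1500    0.1134    1.1271    0.0629    0.0928]
  [  0.0993    0.1377    0.1521    0.1438    0.1174    1.1683    0.1119]
  [  0.1154    0.1247    0.1789    0.1127    0.1539    0.1331    1.0609]
Total output x = L · d:
  x_0 = 1.1180·47 + 0.1076·81 + 0.1810·92 + 0.1348·69 + 0.1368·43 + 0.1674·31 + 0.0643·70 = 102.7825
  x_1 = 0.0964·47 + 1.0798·81 + 0.0930·92 + 0.0976·69 + 0.0709·43 + 0.0640·31 + 0.0504·70 = 115.8463
  x_2 = 0.1657·47 + 0.1663·81 + 1.1744·92 + 0.1887·69 + 0.1881·43 + 0.1313·31 + 0.1720·70 = 166.5287
  x_3 = 0.1580·47 + 0.1755·81 + 0.1175·92 + 1.1028·69 + 0.1673·43 + 0.0872·31 + 0.1433·70 = 128.4656
  x_4 = 0.0810·47 + 0.1567·81 + 0.1500·92 + 0.1134·69 + 1.1271·43 + 0.0629·31 + 0.0928·70 = 95.0306
  x_5 = 0.0993·47 + 0.1377·81 + 0.1521·92 + 0.1438·69 + 0.1174·43 + 1.1683·31 + 0.1119·70 = 88.8287
  x_6 = 0.1154·47 + 0.1247·81 + 0.1789·92 + 0.1127·69 + 0.1539·43 + 0.1331·31 + 1.0609·70 = 124.7659
Δx_4 = L[4,6] · Δd_6 = 0.0928 · 18 = 1.6710

1.6710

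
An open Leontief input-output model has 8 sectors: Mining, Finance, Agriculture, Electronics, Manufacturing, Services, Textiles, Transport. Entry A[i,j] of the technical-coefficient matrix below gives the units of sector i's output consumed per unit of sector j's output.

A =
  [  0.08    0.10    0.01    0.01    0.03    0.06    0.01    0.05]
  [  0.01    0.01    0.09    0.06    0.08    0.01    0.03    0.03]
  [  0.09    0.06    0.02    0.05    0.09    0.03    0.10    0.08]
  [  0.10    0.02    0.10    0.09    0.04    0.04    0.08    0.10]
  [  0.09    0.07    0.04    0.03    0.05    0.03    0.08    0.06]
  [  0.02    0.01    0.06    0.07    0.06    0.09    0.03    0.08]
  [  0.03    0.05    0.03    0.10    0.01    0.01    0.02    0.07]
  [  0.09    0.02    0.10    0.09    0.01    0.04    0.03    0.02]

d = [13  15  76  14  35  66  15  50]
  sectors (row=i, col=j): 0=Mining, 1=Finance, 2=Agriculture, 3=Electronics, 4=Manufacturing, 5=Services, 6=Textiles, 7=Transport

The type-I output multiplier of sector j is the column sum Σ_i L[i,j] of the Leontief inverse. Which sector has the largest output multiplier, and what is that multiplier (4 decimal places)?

Mining (1.9074)

Form M = I − A:
  [  0.92   -0.10   -0.01   -0.01   -0.03   -0.06   -0.01   -0.05]
  [ -0.01    0.99   -0.09   -0.06   -0.08   -0.01   -0.03   -0.03]
  [ -0.09   -0.06    0.98   -0.05   -0.09   -0.03   -0.10   -0.08]
  [ -0.10   -0.02   -0.10    0.91   -0.04   -0.04   -0.08   -0.10]
  [ -0.09   -0.07   -0.04   -0.03    0.95   -0.03   -0.08   -0.06]
  [ -0.02   -0.01   -0.06   -0.07   -0.06    0.91   -0.03   -0.08]
  [ -0.03   -0.05   -0.03   -0.10   -0.01   -0.01    0.98   -0.07]
  [ -0.09   -0.02   -0.10   -0.09   -0.01   -0.04   -0.03    0.98]
Leontief inverse L = M⁻¹:
  [  1.1138    0.1243    0.0440    0.0429    0.0581    0.0840    0.0330    0.0814]
  [  0.0533    1.0373    0.1206    0.0952    0.1078    0.0303    0.0642    0.0677]
  [  0.1479    0.1009    1.0683    0.1041    0.1255    0.0621    0.1383    0.1311]
  [  0.1707    0.0662    0.1540    1.1524    0.0821    0.0789    0.1276    0.1615]
  [  0.1382    0.1053    0.0805    0.0756    1.0826    0.0577    0.1123    0.1036]
  [  0.0718    0.0399    0.1041    0.1187    0.0934    1.1222    0.0682    0.1277]
  [  0.0710    0.0719    0.0676    0.1384    0.0346    0.0311    1.0485    0.1050]
  [  0.1407    0.0539    0.1368    0.1322    0.0438    0.0693    0.0662    1.0670]
Total output x = L · d:
  x_0 = 1.1138·13 + 0.1243·15 + 0.0440·76 + 0.0429·14 + 0.0581·35 + 0.0840·66 + 0.0330·15 + 0.0814·50 = 32.4290
  x_1 = 0.0533·13 + 1.0373·15 + 0.1206·76 + 0.0952·14 + 0.1078·35 + 0.0303·66 + 0.0642·15 + 0.0677·50 = 36.8757
  x_2 = 0.1479·13 + 0.1009·15 + 1.0683·76 + 0.1041·14 + 0.1255·35 + 0.0621·66 + 0.1383·15 + 0.1311·50 = 103.2048
  x_3 = 0.1707·13 + 0.0662·15 + 0.1540·76 + 1.1524·14 + 0.0821·35 + 0.0789·66 + 0.1276·15 + 0.1615·50 = 49.1180
  x_4 = 0.1382·13 + 0.1053·15 + 0.0805·76 + 0.0756·14 + 1.0826·35 + 0.0577·66 + 0.1123·15 + 0.1036·50 = 59.1177
  x_5 = 0.0718·13 + 0.0399·15 + 0.1041·76 + 0.1187·14 + 0.0934·35 + 1.1222·66 + 0.0682·15 + 0.1277·50 = 95.8468
  x_6 = 0.0710·13 + 0.0719·15 + 0.0676·76 + 0.1384·14 + 0.0346·35 + 0.0311·66 + 1.0485·15 + 0.1050·50 = 33.3135
  x_7 = 0.1407·13 + 0.0539·15 + 0.1368·76 + 0.1322·14 + 0.0438·35 + 0.0693·66 + 0.0662·15 + 1.0670·50 = 75.3282
Output multipliers (column sums of L):
  Mining: 1.9074
  Finance: 1.5996
  Agriculture: 1.7760
  Electronics: 1.8594
  Manufacturing: 1.6280
  Services: 1.5355
  Textiles: 1.6582
  Transport: 1.8449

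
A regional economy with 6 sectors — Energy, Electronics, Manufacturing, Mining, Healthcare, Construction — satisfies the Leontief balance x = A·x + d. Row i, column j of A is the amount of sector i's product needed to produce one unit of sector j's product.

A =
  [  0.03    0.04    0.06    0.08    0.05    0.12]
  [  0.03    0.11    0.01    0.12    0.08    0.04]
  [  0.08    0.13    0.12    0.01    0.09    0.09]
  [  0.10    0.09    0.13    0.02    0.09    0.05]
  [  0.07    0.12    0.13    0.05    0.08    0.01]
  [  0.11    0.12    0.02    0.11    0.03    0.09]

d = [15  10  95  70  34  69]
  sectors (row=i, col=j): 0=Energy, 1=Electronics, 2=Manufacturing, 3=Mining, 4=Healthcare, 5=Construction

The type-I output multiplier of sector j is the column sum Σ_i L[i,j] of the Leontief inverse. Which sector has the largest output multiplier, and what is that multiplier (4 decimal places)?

Form M = I − A:
  [  0.97   -0.04   -0.06   -0.08   -0.05   -0.12]
  [ -0.03    0.89   -0.01   -0.12   -0.08   -0.04]
  [ -0.08   -0.13    0.88   -0.01   -0.09   -0.09]
  [ -0.10   -0.09   -0.13    0.98   -0.09   -0.05]
  [ -0.07   -0.12   -0.13   -0.05    0.92   -0.01]
  [ -0.11   -0.12   -0.02   -0.11   -0.03    0.91]
Leontief inverse L = M⁻¹:
  [  1.0828    0.1136    0.1121    0.1272    0.0976    0.1669]
  [  0.0777    1.1820    0.0648    0.1674    0.1323    0.0793]
  [  0.1413    0.2290    1.1864    0.0767    0.1561    0.1520]
  [  0.1562    0.1799    0.1968    1.0772    0.1523    0.1088]
  [  0.1228    0.2072    0.1962    0.1028    1.1429    0.0629]
  [  0.1672    0.2032    0.0784    0.1727    0.0888    1.1481]
Total output x = L · d:
  x_0 = 1.0828·15 + 0.1136·10 + 0.1121·95 + 0.1272·70 + 0.0976·34 + 0.1669·69 = 51.7626
  x_1 = 0.0777·15 + 1.1820·10 + 0.0648·95 + 0.1674·70 + 0.1323·34 + 0.0793·69 = 40.8262
  x_2 = 0.1413·15 + 0.2290·10 + 1.1864·95 + 0.0767·70 + 0.1561·34 + 0.1520·69 = 138.2856
  x_3 = 0.1562·15 + 0.1799·10 + 0.1968·95 + 1.0772·70 + 0.1523·34 + 0.1088·69 = 110.9272
  x_4 = 0.1228·15 + 0.2072·10 + 0.1962·95 + 0.1028·70 + 1.1429·34 + 0.0629·69 = 72.9448
  x_5 = 0.1672·15 + 0.2032·10 + 0.0784·95 + 0.1727·70 + 0.0888·34 + 1.1481·69 = 106.3177
Output multipliers (column sums of L):
  Energy: 1.7479
  Electronics: 2.1148
  Manufacturing: 1.8348
  Mining: 1.7239
  Healthcare: 1.7700
  Construction: 1.7180

Electronics (2.1148)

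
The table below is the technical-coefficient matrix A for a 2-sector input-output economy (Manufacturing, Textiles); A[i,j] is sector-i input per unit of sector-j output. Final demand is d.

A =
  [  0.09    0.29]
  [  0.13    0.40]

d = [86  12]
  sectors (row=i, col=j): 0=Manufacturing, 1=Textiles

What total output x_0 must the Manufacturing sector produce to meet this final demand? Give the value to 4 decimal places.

108.3612

Form M = I − A:
  [  0.91   -0.29]
  [ -0.13    0.60]
Leontief inverse L = M⁻¹:
  [  1.1804    0.5705]
  [  0.2558    1.7903]
Total output x = L · d:
  x_0 = 1.1804·86 + 0.5705·12 = 108.3612
  x_1 = 0.2558·86 + 1.7903·12 = 43.4783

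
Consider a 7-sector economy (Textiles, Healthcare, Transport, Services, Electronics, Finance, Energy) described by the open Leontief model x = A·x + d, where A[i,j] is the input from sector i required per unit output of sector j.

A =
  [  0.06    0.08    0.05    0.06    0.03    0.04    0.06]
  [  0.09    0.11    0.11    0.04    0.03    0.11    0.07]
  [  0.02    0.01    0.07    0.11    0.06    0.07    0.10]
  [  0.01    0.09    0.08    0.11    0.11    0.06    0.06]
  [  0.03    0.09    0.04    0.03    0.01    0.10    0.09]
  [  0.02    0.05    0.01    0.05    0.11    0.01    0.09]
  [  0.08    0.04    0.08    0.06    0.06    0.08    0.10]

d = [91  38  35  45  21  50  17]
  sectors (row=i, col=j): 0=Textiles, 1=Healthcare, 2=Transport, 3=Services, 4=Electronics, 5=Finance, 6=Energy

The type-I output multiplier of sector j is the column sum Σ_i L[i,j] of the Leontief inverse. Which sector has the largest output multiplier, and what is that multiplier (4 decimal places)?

Form M = I − A:
  [  0.94   -0.08   -0.05   -0.06   -0.03   -0.04   -0.06]
  [ -0.09    0.89   -0.11   -0.04   -0.03   -0.11   -0.07]
  [ -0.02   -0.01    0.93   -0.11   -0.06   -0.07   -0.10]
  [ -0.01   -0.09   -0.08    0.89   -0.11   -0.06   -0.06]
  [ -0.03   -0.09   -0.04   -0.03    0.99   -0.10   -0.09]
  [ -0.02   -0.05   -0.01   -0.05   -0.11    0.99   -0.09]
  [ -0.08   -0.04   -0.08   -0.06   -0.06   -0.08    0.90]
Leontief inverse L = M⁻¹:
  [  1.0933    0.1276    0.0971    0.1067    0.0716    0.0884    0.1167]
  [  0.1371    1.1747    0.1746    0.1070    0.0912    0.1765    0.1538]
  [  0.0518    0.0600    1.1201    0.1667    0.1136    0.1231    0.1674]
  [  0.0503    0.1553    0.1426    1.1739    0.1681    0.1287    0.1392]
  [  0.0652    0.1361    0.0859    0.0751    1.0552    0.1471    0.1497]
  [  0.0502    0.0943    0.0512    0.0878    0.1434    1.0575    0.1423]
  [  0.1201    0.0967    0.1357    0.1201    0.1148    0.1390    1.1751]
Total output x = L · d:
  x_0 = 1.0933·91 + 0.1276·38 + 0.0971·35 + 0.1067·45 + 0.0716·21 + 0.0884·50 + 0.1167·17 = 120.4510
  x_1 = 0.1371·91 + 1.1747·38 + 0.1746·35 + 0.1070·45 + 0.0912·21 + 0.1765·50 + 0.1538·17 = 81.3939
  x_2 = 0.0518·91 + 0.0600·38 + 1.1201·35 + 0.1667·45 + 0.1136·21 + 0.1231·50 + 0.1674·17 = 65.0851
  x_3 = 0.0503·91 + 0.1553·38 + 0.1426·35 + 1.1739·45 + 0.1681·21 + 0.1287·50 + 0.1392·17 = 80.6344
  x_4 = 0.0652·91 + 0.1361·38 + 0.0859·35 + 0.0751·45 + 1.0552·21 + 0.1471·50 + 0.1497·17 = 49.5456
  x_5 = 0.0502·91 + 0.0943·38 + 0.0512·35 + 0.0878·45 + 0.1434·21 + 1.0575·50 + 0.1423·17 = 72.2019
  x_6 = 0.1201·91 + 0.0967·38 + 0.1357·35 + 0.1201·45 + 0.1148·21 + 0.1390·50 + 1.1751·17 = 54.0951
Output multipliers (column sums of L):
  Textiles: 1.5681
  Healthcare: 1.8448
  Transport: 1.8073
  Services: 1.8372
  Electronics: 1.7578
  Finance: 1.8603
  Energy: 2.0442

Energy (2.0442)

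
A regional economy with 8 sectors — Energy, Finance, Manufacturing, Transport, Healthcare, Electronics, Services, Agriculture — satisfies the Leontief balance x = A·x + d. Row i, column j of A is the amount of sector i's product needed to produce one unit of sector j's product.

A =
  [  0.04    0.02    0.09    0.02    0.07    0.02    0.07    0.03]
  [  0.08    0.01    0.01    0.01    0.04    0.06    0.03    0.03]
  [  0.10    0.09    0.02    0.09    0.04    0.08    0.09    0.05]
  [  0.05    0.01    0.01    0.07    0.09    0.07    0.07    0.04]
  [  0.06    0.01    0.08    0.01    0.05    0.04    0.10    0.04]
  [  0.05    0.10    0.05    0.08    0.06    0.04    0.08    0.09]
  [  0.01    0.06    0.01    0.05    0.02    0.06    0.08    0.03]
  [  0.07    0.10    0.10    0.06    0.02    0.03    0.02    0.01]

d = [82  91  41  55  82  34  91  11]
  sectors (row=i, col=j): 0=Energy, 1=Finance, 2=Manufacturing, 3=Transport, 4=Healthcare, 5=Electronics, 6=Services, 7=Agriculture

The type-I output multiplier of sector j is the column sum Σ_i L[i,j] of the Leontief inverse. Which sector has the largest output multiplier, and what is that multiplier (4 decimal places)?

Services (1.9174)

Form M = I − A:
  [  0.96   -0.02   -0.09   -0.02   -0.07   -0.02   -0.07   -0.03]
  [ -0.08    0.99   -0.01   -0.01   -0.04   -0.06   -0.03   -0.03]
  [ -0.10   -0.09    0.98   -0.09   -0.04   -0.08   -0.09   -0.05]
  [ -0.05   -0.01   -0.01    0.93   -0.09   -0.07   -0.07   -0.04]
  [ -0.06   -0.01   -0.08   -0.01    0.95   -0.04   -0.10   -0.04]
  [ -0.05   -0.10   -0.05   -0.08   -0.06    0.96   -0.08   -0.09]
  [ -0.01   -0.06   -0.01   -0.05   -0.02   -0.06    0.92   -0.03]
  [ -0.07   -0.10   -0.10   -0.06   -0.02   -0.03   -0.02    0.99]
Leontief inverse L = M⁻¹:
  [  1.0748    0.0516    0.1171    0.0502    0.0979    0.0520    0.1151    0.0542]
  [  0.1037    1.0332    0.0353    0.0308    0.0629    0.0800    0.0622    0.0492]
  [  0.1483    0.1322    1.0606    0.1327    0.0867    0.1252    0.1516    0.0869]
  [  0.0849    0.0427    0.0432    1.1028    0.1249    0.1033    0.1200    0.0687]
  [  0.0952    0.0463    0.1098    0.0433    1.0795    0.0735    0.1480    0.0664]
  [  0.1011    0.1431    0.0899    0.1224    0.1030    1.0860    0.1388    0.1240]
  [  0.0370    0.0863    0.0298    0.0759    0.0449    0.0874    1.1149    0.0518]
  [  0.1123    0.1310    0.1271    0.0930    0.0554    0.0668    0.0667    1.0380]
Total output x = L · d:
  x_0 = 1.0748·82 + 0.0516·91 + 0.1171·41 + 0.0502·55 + 0.0979·82 + 0.0520·34 + 0.1151·91 + 0.0542·11 = 121.2485
  x_1 = 0.1037·82 + 1.0332·91 + 0.0353·41 + 0.0308·55 + 0.0629·82 + 0.0800·34 + 0.0622·91 + 0.0492·11 = 119.7479
  x_2 = 0.1483·82 + 0.1322·91 + 1.0606·41 + 0.1327·55 + 0.0867·82 + 0.1252·34 + 0.1516·91 + 0.0869·11 = 101.0951
  x_3 = 0.0849·82 + 0.0427·91 + 0.0432·41 + 1.1028·55 + 0.1249·82 + 0.1033·34 + 0.1200·91 + 0.0687·11 = 98.7061
  x_4 = 0.0952·82 + 0.0463·91 + 0.1098·41 + 0.0433·55 + 1.0795·82 + 0.0735·34 + 0.1480·91 + 0.0664·11 = 124.1239
  x_5 = 0.1011·82 + 0.1431·91 + 0.0899·41 + 0.1224·55 + 0.1030·82 + 1.0860·34 + 0.1388·91 + 0.1240·11 = 91.0956
  x_6 = 0.0370·82 + 0.0863·91 + 0.0298·41 + 0.0759·55 + 0.0449·82 + 0.0874·34 + 1.1149·91 + 0.0518·11 = 124.9618
  x_7 = 0.1123·82 + 0.1310·91 + 0.1271·41 + 0.0930·55 + 0.0554·82 + 0.0668·34 + 0.0667·91 + 1.0380·11 = 55.7663
Output multipliers (column sums of L):
  Energy: 1.7574
  Finance: 1.6664
  Manufacturing: 1.6128
  Transport: 1.6513
  Healthcare: 1.6551
  Electronics: 1.6741
  Services: 1.9174
  Agriculture: 1.5392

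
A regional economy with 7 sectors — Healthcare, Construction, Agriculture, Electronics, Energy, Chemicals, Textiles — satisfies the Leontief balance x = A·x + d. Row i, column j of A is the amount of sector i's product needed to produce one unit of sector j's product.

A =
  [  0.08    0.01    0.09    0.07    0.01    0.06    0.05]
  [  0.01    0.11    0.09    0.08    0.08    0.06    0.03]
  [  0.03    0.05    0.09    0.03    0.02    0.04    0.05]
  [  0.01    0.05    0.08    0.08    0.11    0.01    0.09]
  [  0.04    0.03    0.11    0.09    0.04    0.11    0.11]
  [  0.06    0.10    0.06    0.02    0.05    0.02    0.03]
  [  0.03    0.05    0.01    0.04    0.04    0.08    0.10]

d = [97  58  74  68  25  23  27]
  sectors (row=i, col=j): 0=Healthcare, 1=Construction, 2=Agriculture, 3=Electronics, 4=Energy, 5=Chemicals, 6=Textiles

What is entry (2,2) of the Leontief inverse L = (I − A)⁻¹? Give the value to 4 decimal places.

L[2,2] = 1.1271

Form M = I − A:
  [  0.92   -0.01   -0.09   -0.07   -0.01   -0.06   -0.05]
  [ -0.01    0.89   -0.09   -0.08   -0.08   -0.06   -0.03]
  [ -0.03   -0.05    0.91   -0.03   -0.02   -0.04   -0.05]
  [ -0.01   -0.05   -0.08    0.92   -0.11   -0.01   -0.09]
  [ -0.04   -0.03   -0.11   -0.09    0.96   -0.11   -0.11]
  [ -0.06   -0.10   -0.06   -0.02   -0.05    0.98   -0.03]
  [ -0.03   -0.05   -0.01   -0.04   -0.04   -0.08    0.90]
Leontief inverse L = M⁻¹:
  [  1.1031    0.0417    0.1334    0.1013    0.0376    0.0879    0.0877]
  [  0.0335    1.1595    0.1515    0.1260    0.1232    0.1009    0.0799]
  [  0.0471    0.0805    1.1271    0.0566    0.0440    0.0660    0.0811]
  [  0.0322    0.0900    0.1338    1.1235    0.1481    0.0528    0.1444]
  [  0.0704    0.0809    0.1696    0.1344    1.0830    0.1527    0.1669]
  [  0.0796    0.1344    0.1055    0.0545    0.0780    1.0524    0.0648]
  [  0.0508    0.0862    0.0482    0.0718    0.0702    0.1120    1.1390]
Total output x = L · d:
  x_0 = 1.1031·97 + 0.0417·58 + 0.1334·74 + 0.1013·68 + 0.0376·25 + 0.0879·23 + 0.0877·27 = 131.5105
  x_1 = 0.0335·97 + 1.1595·58 + 0.1515·74 + 0.1260·68 + 0.1232·25 + 0.1009·23 + 0.0799·27 = 97.8351
  x_2 = 0.0471·97 + 0.0805·58 + 1.1271·74 + 0.0566·68 + 0.0440·25 + 0.0660·23 + 0.0811·27 = 101.2942
  x_3 = 0.0322·97 + 0.0900·58 + 0.1338·74 + 1.1235·68 + 0.1481·25 + 0.0528·23 + 0.1444·27 = 103.4620
  x_4 = 0.0704·97 + 0.0809·58 + 0.1696·74 + 0.1344·68 + 1.0830·25 + 0.1527·23 + 0.1669·27 = 68.3057
  x_5 = 0.0796·97 + 0.1344·58 + 0.1055·74 + 0.0545·68 + 0.0780·25 + 1.0524·23 + 0.0648·27 = 54.9390
  x_6 = 0.0508·97 + 0.0862·58 + 0.0482·74 + 0.0718·68 + 0.0702·25 + 0.1120·23 + 1.1390·27 = 53.4620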